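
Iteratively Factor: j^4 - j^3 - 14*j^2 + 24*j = (j + 4)*(j^3 - 5*j^2 + 6*j) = (j - 3)*(j + 4)*(j^2 - 2*j) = j*(j - 3)*(j + 4)*(j - 2)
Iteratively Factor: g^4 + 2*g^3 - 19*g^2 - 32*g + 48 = (g + 4)*(g^3 - 2*g^2 - 11*g + 12) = (g - 1)*(g + 4)*(g^2 - g - 12) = (g - 1)*(g + 3)*(g + 4)*(g - 4)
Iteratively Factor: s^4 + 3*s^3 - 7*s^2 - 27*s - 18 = (s + 1)*(s^3 + 2*s^2 - 9*s - 18) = (s + 1)*(s + 2)*(s^2 - 9) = (s + 1)*(s + 2)*(s + 3)*(s - 3)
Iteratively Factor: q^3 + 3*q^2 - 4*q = (q - 1)*(q^2 + 4*q) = q*(q - 1)*(q + 4)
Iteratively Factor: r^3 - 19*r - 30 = (r + 2)*(r^2 - 2*r - 15) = (r - 5)*(r + 2)*(r + 3)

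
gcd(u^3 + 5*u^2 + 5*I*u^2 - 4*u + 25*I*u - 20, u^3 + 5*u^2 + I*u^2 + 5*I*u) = u^2 + u*(5 + I) + 5*I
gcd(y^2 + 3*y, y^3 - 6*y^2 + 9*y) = y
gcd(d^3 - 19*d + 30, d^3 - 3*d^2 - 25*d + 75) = d^2 + 2*d - 15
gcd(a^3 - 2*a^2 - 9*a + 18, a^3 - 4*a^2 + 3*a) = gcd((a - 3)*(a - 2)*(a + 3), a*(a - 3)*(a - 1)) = a - 3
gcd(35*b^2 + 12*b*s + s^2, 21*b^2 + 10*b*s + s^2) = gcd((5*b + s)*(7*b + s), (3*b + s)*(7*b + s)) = 7*b + s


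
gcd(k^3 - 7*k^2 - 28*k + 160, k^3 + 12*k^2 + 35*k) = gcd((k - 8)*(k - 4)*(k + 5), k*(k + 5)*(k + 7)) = k + 5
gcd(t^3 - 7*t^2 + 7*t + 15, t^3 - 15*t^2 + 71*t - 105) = t^2 - 8*t + 15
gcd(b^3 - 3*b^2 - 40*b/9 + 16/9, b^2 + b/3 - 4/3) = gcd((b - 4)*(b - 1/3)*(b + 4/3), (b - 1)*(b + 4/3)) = b + 4/3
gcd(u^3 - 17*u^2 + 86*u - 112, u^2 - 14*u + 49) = u - 7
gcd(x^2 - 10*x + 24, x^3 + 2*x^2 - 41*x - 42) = x - 6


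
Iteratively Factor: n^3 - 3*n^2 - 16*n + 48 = (n + 4)*(n^2 - 7*n + 12) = (n - 3)*(n + 4)*(n - 4)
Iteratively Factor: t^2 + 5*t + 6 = (t + 3)*(t + 2)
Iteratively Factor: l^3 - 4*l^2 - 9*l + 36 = (l + 3)*(l^2 - 7*l + 12) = (l - 4)*(l + 3)*(l - 3)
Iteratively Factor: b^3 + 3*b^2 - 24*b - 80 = (b + 4)*(b^2 - b - 20) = (b + 4)^2*(b - 5)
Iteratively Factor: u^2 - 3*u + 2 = (u - 2)*(u - 1)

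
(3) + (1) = 4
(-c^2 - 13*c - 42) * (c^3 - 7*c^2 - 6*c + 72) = -c^5 - 6*c^4 + 55*c^3 + 300*c^2 - 684*c - 3024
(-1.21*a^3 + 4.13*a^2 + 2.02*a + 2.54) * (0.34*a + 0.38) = -0.4114*a^4 + 0.9444*a^3 + 2.2562*a^2 + 1.6312*a + 0.9652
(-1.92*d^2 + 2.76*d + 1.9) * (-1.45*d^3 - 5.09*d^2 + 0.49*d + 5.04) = 2.784*d^5 + 5.7708*d^4 - 17.7442*d^3 - 17.9954*d^2 + 14.8414*d + 9.576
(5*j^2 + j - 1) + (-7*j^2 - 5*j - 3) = -2*j^2 - 4*j - 4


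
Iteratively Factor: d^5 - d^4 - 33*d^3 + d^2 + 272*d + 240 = (d - 5)*(d^4 + 4*d^3 - 13*d^2 - 64*d - 48) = (d - 5)*(d + 3)*(d^3 + d^2 - 16*d - 16) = (d - 5)*(d + 3)*(d + 4)*(d^2 - 3*d - 4) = (d - 5)*(d - 4)*(d + 3)*(d + 4)*(d + 1)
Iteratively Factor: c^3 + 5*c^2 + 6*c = (c + 2)*(c^2 + 3*c) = (c + 2)*(c + 3)*(c)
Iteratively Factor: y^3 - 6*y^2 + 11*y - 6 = (y - 1)*(y^2 - 5*y + 6) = (y - 2)*(y - 1)*(y - 3)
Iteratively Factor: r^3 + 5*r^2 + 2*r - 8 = (r + 2)*(r^2 + 3*r - 4) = (r + 2)*(r + 4)*(r - 1)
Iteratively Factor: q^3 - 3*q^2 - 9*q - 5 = (q + 1)*(q^2 - 4*q - 5) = (q + 1)^2*(q - 5)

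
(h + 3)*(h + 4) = h^2 + 7*h + 12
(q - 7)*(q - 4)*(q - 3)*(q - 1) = q^4 - 15*q^3 + 75*q^2 - 145*q + 84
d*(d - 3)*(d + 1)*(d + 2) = d^4 - 7*d^2 - 6*d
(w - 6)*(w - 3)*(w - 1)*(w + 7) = w^4 - 3*w^3 - 43*w^2 + 171*w - 126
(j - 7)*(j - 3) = j^2 - 10*j + 21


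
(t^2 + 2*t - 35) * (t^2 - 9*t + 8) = t^4 - 7*t^3 - 45*t^2 + 331*t - 280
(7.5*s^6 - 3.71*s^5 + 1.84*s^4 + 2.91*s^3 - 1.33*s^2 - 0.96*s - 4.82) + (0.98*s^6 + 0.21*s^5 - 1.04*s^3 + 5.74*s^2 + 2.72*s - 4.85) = 8.48*s^6 - 3.5*s^5 + 1.84*s^4 + 1.87*s^3 + 4.41*s^2 + 1.76*s - 9.67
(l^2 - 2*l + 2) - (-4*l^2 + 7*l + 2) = 5*l^2 - 9*l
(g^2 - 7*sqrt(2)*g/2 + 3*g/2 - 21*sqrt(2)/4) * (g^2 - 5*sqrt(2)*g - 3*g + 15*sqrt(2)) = g^4 - 17*sqrt(2)*g^3/2 - 3*g^3/2 + 51*sqrt(2)*g^2/4 + 61*g^2/2 - 105*g/2 + 153*sqrt(2)*g/4 - 315/2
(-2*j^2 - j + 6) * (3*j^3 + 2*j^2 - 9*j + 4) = -6*j^5 - 7*j^4 + 34*j^3 + 13*j^2 - 58*j + 24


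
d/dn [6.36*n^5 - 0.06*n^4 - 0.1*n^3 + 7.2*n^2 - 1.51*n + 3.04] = 31.8*n^4 - 0.24*n^3 - 0.3*n^2 + 14.4*n - 1.51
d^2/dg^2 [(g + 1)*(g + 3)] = 2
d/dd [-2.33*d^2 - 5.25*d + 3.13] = -4.66*d - 5.25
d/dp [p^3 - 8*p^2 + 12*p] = 3*p^2 - 16*p + 12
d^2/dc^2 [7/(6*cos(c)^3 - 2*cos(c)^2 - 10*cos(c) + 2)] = 7*((-11*cos(c) - 8*cos(2*c) + 27*cos(3*c))*(3*cos(c)^3 - cos(c)^2 - 5*cos(c) + 1)/4 + 2*(-9*cos(c)^2 + 2*cos(c) + 5)^2*sin(c)^2)/(2*(3*cos(c)^3 - cos(c)^2 - 5*cos(c) + 1)^3)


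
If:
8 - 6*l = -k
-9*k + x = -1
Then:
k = x/9 + 1/9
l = x/54 + 73/54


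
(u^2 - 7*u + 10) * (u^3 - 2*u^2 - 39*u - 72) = u^5 - 9*u^4 - 15*u^3 + 181*u^2 + 114*u - 720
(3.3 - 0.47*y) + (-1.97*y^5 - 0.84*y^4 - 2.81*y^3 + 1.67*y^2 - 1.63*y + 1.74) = -1.97*y^5 - 0.84*y^4 - 2.81*y^3 + 1.67*y^2 - 2.1*y + 5.04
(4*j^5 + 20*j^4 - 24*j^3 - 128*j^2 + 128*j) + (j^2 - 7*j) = 4*j^5 + 20*j^4 - 24*j^3 - 127*j^2 + 121*j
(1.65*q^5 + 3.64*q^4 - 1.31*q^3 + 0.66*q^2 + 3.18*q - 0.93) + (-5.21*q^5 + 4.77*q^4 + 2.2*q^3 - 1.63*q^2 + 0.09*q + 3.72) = -3.56*q^5 + 8.41*q^4 + 0.89*q^3 - 0.97*q^2 + 3.27*q + 2.79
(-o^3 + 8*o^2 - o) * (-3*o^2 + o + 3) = 3*o^5 - 25*o^4 + 8*o^3 + 23*o^2 - 3*o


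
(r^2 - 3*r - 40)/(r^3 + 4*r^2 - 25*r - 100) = (r - 8)/(r^2 - r - 20)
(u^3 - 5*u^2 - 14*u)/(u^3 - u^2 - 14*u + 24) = u*(u^2 - 5*u - 14)/(u^3 - u^2 - 14*u + 24)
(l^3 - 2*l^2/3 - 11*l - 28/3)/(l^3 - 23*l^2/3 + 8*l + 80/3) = (3*l^2 + 10*l + 7)/(3*l^2 - 11*l - 20)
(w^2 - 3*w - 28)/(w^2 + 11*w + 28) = (w - 7)/(w + 7)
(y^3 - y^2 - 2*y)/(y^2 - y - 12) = y*(-y^2 + y + 2)/(-y^2 + y + 12)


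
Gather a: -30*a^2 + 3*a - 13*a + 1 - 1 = -30*a^2 - 10*a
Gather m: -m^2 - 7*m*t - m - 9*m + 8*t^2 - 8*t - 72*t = -m^2 + m*(-7*t - 10) + 8*t^2 - 80*t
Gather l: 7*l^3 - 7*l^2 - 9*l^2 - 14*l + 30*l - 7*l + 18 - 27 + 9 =7*l^3 - 16*l^2 + 9*l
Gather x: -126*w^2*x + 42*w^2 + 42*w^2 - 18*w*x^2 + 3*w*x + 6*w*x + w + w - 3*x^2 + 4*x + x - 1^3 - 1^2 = 84*w^2 + 2*w + x^2*(-18*w - 3) + x*(-126*w^2 + 9*w + 5) - 2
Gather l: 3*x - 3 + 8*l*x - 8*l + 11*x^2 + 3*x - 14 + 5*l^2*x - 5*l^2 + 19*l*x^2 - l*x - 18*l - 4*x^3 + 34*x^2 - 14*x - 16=l^2*(5*x - 5) + l*(19*x^2 + 7*x - 26) - 4*x^3 + 45*x^2 - 8*x - 33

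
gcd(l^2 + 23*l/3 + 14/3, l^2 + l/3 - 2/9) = l + 2/3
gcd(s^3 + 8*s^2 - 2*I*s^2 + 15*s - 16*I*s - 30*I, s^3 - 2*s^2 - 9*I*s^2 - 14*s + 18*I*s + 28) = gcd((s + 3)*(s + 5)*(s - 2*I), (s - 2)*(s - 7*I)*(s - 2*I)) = s - 2*I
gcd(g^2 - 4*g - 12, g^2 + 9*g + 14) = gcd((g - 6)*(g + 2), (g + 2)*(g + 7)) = g + 2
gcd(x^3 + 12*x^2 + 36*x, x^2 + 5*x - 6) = x + 6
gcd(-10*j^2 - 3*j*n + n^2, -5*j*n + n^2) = 5*j - n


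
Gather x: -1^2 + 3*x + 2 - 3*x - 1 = 0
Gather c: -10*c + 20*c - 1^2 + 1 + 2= 10*c + 2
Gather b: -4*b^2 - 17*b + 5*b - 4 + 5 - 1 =-4*b^2 - 12*b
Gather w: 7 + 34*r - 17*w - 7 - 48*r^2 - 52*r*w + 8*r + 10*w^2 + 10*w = -48*r^2 + 42*r + 10*w^2 + w*(-52*r - 7)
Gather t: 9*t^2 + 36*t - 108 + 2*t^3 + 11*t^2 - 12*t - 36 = 2*t^3 + 20*t^2 + 24*t - 144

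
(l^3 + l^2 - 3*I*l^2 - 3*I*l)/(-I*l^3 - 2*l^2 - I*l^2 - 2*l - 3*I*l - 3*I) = I*l/(l + I)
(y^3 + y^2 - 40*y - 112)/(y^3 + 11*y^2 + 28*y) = (y^2 - 3*y - 28)/(y*(y + 7))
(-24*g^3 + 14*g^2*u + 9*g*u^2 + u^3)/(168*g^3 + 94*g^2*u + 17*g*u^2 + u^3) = (-g + u)/(7*g + u)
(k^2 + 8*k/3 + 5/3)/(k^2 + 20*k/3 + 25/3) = (k + 1)/(k + 5)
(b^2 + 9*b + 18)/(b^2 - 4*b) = (b^2 + 9*b + 18)/(b*(b - 4))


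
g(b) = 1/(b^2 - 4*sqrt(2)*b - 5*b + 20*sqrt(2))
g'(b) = (-2*b + 5 + 4*sqrt(2))/(b^2 - 4*sqrt(2)*b - 5*b + 20*sqrt(2))^2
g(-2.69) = 0.02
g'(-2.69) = 0.00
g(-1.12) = 0.02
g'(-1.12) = 0.01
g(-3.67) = 0.01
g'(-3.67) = 0.00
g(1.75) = 0.08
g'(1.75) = 0.04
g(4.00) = 0.60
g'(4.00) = 0.97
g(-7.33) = 0.01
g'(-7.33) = 0.00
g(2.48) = 0.12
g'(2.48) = 0.09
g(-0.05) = 0.03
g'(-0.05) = 0.01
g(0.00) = 0.04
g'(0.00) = 0.01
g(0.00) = 0.04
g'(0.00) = 0.01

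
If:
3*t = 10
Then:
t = 10/3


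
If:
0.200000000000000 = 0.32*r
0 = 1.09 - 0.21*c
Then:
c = 5.19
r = 0.62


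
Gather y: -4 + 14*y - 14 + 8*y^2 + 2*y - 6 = 8*y^2 + 16*y - 24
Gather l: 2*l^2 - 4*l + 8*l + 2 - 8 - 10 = 2*l^2 + 4*l - 16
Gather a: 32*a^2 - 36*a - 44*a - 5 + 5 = 32*a^2 - 80*a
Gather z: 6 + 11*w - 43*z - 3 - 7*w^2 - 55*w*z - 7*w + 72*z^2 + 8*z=-7*w^2 + 4*w + 72*z^2 + z*(-55*w - 35) + 3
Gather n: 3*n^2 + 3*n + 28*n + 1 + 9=3*n^2 + 31*n + 10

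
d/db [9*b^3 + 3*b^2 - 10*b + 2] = 27*b^2 + 6*b - 10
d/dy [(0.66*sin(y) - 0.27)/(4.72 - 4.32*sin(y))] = 1.9488*cos(y)/(4.32*sin(y) - 4.72)^2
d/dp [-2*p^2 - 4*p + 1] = -4*p - 4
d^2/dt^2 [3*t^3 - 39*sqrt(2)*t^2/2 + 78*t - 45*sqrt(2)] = 18*t - 39*sqrt(2)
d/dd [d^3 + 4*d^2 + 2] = d*(3*d + 8)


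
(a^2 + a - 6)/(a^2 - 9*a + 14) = (a + 3)/(a - 7)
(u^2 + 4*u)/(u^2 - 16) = u/(u - 4)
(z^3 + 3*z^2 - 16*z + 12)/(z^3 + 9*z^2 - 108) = (z^2 - 3*z + 2)/(z^2 + 3*z - 18)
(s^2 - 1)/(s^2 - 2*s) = (s^2 - 1)/(s*(s - 2))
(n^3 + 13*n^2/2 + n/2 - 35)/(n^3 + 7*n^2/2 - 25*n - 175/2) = (n - 2)/(n - 5)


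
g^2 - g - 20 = (g - 5)*(g + 4)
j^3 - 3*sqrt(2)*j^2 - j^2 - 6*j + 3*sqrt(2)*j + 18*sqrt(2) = (j - 3)*(j + 2)*(j - 3*sqrt(2))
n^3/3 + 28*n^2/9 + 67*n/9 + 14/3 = (n/3 + 1/3)*(n + 7/3)*(n + 6)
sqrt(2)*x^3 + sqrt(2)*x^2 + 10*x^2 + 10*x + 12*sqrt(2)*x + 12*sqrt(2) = (x + 2*sqrt(2))*(x + 3*sqrt(2))*(sqrt(2)*x + sqrt(2))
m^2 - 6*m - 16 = (m - 8)*(m + 2)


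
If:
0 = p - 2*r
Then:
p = 2*r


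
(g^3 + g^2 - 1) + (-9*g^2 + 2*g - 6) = g^3 - 8*g^2 + 2*g - 7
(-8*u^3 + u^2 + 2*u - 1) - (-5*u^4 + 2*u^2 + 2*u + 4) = 5*u^4 - 8*u^3 - u^2 - 5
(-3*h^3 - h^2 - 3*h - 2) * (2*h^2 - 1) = -6*h^5 - 2*h^4 - 3*h^3 - 3*h^2 + 3*h + 2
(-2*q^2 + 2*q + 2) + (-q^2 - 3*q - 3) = -3*q^2 - q - 1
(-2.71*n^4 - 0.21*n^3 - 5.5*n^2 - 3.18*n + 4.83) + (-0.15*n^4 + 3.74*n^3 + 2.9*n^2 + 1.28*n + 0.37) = -2.86*n^4 + 3.53*n^3 - 2.6*n^2 - 1.9*n + 5.2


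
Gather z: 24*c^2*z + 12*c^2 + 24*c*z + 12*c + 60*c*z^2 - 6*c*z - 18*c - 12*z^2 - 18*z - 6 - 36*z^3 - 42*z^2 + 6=12*c^2 - 6*c - 36*z^3 + z^2*(60*c - 54) + z*(24*c^2 + 18*c - 18)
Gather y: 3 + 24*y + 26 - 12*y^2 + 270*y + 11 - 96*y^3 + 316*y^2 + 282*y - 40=-96*y^3 + 304*y^2 + 576*y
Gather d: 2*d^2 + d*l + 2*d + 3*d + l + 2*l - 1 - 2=2*d^2 + d*(l + 5) + 3*l - 3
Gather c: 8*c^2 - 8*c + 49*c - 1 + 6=8*c^2 + 41*c + 5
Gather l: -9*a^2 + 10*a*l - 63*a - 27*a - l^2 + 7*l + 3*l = -9*a^2 - 90*a - l^2 + l*(10*a + 10)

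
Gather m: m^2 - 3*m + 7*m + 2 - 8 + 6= m^2 + 4*m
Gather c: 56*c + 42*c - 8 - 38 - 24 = 98*c - 70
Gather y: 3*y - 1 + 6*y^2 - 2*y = 6*y^2 + y - 1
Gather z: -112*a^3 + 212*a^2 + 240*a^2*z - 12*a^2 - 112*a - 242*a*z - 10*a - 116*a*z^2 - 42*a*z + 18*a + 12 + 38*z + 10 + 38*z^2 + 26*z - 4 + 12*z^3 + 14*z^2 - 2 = -112*a^3 + 200*a^2 - 104*a + 12*z^3 + z^2*(52 - 116*a) + z*(240*a^2 - 284*a + 64) + 16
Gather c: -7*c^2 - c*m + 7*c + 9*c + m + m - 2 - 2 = -7*c^2 + c*(16 - m) + 2*m - 4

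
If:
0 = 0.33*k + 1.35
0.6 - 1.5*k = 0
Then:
No Solution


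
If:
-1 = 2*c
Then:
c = -1/2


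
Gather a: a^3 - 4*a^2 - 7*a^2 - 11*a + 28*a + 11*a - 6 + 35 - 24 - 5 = a^3 - 11*a^2 + 28*a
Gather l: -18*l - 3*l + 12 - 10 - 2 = -21*l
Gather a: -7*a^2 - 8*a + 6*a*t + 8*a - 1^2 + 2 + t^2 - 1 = -7*a^2 + 6*a*t + t^2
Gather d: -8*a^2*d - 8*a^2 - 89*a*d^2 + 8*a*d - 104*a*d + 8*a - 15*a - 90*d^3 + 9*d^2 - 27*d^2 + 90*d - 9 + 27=-8*a^2 - 7*a - 90*d^3 + d^2*(-89*a - 18) + d*(-8*a^2 - 96*a + 90) + 18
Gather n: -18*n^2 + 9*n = -18*n^2 + 9*n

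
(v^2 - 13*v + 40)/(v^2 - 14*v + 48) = (v - 5)/(v - 6)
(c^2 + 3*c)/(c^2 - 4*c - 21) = c/(c - 7)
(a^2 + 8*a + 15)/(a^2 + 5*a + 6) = (a + 5)/(a + 2)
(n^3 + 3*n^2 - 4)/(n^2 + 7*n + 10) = (n^2 + n - 2)/(n + 5)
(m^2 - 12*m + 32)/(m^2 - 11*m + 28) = (m - 8)/(m - 7)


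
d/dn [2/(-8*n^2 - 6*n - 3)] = 4*(8*n + 3)/(8*n^2 + 6*n + 3)^2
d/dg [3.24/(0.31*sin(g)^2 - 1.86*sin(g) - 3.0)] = (6.0264 - 2.0088*sin(g))*cos(g)/(-0.31*sin(g)^2 + 1.86*sin(g) + 3.0)^2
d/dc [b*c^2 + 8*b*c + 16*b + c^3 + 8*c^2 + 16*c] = 2*b*c + 8*b + 3*c^2 + 16*c + 16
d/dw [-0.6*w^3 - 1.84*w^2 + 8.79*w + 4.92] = -1.8*w^2 - 3.68*w + 8.79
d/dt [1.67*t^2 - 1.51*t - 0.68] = 3.34*t - 1.51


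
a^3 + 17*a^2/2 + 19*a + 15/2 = (a + 1/2)*(a + 3)*(a + 5)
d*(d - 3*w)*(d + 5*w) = d^3 + 2*d^2*w - 15*d*w^2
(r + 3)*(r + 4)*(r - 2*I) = r^3 + 7*r^2 - 2*I*r^2 + 12*r - 14*I*r - 24*I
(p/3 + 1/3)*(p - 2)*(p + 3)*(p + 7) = p^4/3 + 3*p^3 + 3*p^2 - 41*p/3 - 14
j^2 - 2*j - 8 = (j - 4)*(j + 2)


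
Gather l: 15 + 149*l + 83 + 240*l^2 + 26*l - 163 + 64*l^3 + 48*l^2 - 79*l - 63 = 64*l^3 + 288*l^2 + 96*l - 128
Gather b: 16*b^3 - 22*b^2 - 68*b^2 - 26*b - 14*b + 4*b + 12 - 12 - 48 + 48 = 16*b^3 - 90*b^2 - 36*b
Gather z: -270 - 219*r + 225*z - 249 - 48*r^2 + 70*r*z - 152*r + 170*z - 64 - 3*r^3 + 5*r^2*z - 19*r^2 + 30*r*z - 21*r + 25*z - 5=-3*r^3 - 67*r^2 - 392*r + z*(5*r^2 + 100*r + 420) - 588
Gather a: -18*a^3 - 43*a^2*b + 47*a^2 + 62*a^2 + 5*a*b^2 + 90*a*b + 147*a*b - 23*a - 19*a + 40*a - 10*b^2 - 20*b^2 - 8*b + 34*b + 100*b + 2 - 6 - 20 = -18*a^3 + a^2*(109 - 43*b) + a*(5*b^2 + 237*b - 2) - 30*b^2 + 126*b - 24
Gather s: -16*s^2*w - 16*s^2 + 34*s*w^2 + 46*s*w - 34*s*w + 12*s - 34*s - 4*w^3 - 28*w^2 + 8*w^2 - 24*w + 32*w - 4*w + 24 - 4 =s^2*(-16*w - 16) + s*(34*w^2 + 12*w - 22) - 4*w^3 - 20*w^2 + 4*w + 20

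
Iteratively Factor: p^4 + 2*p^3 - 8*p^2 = (p)*(p^3 + 2*p^2 - 8*p) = p^2*(p^2 + 2*p - 8) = p^2*(p - 2)*(p + 4)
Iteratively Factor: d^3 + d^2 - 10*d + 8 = (d - 1)*(d^2 + 2*d - 8) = (d - 2)*(d - 1)*(d + 4)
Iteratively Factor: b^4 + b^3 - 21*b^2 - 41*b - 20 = (b + 4)*(b^3 - 3*b^2 - 9*b - 5) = (b + 1)*(b + 4)*(b^2 - 4*b - 5) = (b + 1)^2*(b + 4)*(b - 5)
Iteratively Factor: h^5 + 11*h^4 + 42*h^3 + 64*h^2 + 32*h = (h + 4)*(h^4 + 7*h^3 + 14*h^2 + 8*h) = (h + 4)^2*(h^3 + 3*h^2 + 2*h) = h*(h + 4)^2*(h^2 + 3*h + 2) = h*(h + 1)*(h + 4)^2*(h + 2)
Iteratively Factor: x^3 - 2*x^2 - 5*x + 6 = (x - 1)*(x^2 - x - 6) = (x - 1)*(x + 2)*(x - 3)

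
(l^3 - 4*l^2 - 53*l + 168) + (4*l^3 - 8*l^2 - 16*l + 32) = 5*l^3 - 12*l^2 - 69*l + 200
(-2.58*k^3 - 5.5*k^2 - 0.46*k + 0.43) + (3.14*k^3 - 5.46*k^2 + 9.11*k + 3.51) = 0.56*k^3 - 10.96*k^2 + 8.65*k + 3.94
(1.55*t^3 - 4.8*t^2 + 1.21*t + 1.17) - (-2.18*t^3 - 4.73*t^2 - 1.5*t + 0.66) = 3.73*t^3 - 0.0699999999999994*t^2 + 2.71*t + 0.51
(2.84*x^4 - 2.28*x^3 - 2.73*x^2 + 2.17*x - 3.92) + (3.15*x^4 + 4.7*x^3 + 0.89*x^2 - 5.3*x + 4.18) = 5.99*x^4 + 2.42*x^3 - 1.84*x^2 - 3.13*x + 0.26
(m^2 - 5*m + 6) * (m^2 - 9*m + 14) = m^4 - 14*m^3 + 65*m^2 - 124*m + 84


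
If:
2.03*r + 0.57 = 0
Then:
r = -0.28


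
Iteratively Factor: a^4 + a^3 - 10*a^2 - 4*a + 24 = (a - 2)*(a^3 + 3*a^2 - 4*a - 12) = (a - 2)*(a + 2)*(a^2 + a - 6) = (a - 2)*(a + 2)*(a + 3)*(a - 2)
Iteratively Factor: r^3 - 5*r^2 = (r)*(r^2 - 5*r) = r*(r - 5)*(r)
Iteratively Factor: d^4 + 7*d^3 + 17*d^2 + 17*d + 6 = (d + 1)*(d^3 + 6*d^2 + 11*d + 6) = (d + 1)*(d + 2)*(d^2 + 4*d + 3) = (d + 1)*(d + 2)*(d + 3)*(d + 1)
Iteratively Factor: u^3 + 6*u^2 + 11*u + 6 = (u + 1)*(u^2 + 5*u + 6) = (u + 1)*(u + 3)*(u + 2)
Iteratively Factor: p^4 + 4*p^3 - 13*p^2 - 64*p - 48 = (p + 3)*(p^3 + p^2 - 16*p - 16) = (p + 3)*(p + 4)*(p^2 - 3*p - 4) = (p + 1)*(p + 3)*(p + 4)*(p - 4)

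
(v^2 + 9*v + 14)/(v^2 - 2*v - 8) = (v + 7)/(v - 4)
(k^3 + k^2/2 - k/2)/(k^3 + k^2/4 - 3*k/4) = 2*(2*k - 1)/(4*k - 3)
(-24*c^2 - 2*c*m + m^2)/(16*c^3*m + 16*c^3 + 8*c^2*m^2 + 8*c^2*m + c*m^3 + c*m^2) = (-6*c + m)/(c*(4*c*m + 4*c + m^2 + m))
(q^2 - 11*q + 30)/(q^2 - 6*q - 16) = (-q^2 + 11*q - 30)/(-q^2 + 6*q + 16)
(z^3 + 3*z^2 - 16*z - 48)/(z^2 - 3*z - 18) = (z^2 - 16)/(z - 6)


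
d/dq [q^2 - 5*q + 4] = 2*q - 5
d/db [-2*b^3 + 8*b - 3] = 8 - 6*b^2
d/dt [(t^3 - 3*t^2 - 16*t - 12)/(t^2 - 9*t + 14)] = (t^4 - 18*t^3 + 85*t^2 - 60*t - 332)/(t^4 - 18*t^3 + 109*t^2 - 252*t + 196)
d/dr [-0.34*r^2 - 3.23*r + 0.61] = -0.68*r - 3.23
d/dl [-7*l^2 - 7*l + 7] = -14*l - 7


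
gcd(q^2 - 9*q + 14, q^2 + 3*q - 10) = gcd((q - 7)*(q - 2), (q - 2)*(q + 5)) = q - 2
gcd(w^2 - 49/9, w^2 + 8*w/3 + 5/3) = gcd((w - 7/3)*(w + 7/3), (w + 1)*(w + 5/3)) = 1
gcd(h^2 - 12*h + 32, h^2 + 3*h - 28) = h - 4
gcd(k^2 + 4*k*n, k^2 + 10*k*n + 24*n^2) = k + 4*n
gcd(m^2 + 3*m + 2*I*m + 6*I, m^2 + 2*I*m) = m + 2*I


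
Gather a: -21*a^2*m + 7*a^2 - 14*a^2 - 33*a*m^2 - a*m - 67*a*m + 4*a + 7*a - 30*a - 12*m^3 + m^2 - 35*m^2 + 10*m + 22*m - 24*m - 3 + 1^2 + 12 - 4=a^2*(-21*m - 7) + a*(-33*m^2 - 68*m - 19) - 12*m^3 - 34*m^2 + 8*m + 6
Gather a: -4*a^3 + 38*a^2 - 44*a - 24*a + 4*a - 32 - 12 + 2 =-4*a^3 + 38*a^2 - 64*a - 42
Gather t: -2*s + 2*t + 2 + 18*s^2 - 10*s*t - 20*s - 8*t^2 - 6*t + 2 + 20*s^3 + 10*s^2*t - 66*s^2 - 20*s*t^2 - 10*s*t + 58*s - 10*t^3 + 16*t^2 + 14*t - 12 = 20*s^3 - 48*s^2 + 36*s - 10*t^3 + t^2*(8 - 20*s) + t*(10*s^2 - 20*s + 10) - 8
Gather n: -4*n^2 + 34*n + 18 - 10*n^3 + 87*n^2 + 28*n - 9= -10*n^3 + 83*n^2 + 62*n + 9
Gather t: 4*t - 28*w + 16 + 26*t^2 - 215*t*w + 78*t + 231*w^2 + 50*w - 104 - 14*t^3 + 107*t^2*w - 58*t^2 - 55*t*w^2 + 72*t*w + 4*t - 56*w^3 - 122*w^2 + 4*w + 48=-14*t^3 + t^2*(107*w - 32) + t*(-55*w^2 - 143*w + 86) - 56*w^3 + 109*w^2 + 26*w - 40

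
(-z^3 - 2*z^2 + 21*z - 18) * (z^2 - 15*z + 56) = -z^5 + 13*z^4 - 5*z^3 - 445*z^2 + 1446*z - 1008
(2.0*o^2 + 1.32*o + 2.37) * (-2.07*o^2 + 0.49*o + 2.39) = -4.14*o^4 - 1.7524*o^3 + 0.5209*o^2 + 4.3161*o + 5.6643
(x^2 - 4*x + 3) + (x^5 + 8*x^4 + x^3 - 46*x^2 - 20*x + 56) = x^5 + 8*x^4 + x^3 - 45*x^2 - 24*x + 59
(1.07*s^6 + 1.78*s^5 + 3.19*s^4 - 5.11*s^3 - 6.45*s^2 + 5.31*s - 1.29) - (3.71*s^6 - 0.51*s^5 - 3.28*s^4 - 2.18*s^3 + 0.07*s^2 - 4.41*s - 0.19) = -2.64*s^6 + 2.29*s^5 + 6.47*s^4 - 2.93*s^3 - 6.52*s^2 + 9.72*s - 1.1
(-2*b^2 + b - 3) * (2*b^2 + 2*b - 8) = -4*b^4 - 2*b^3 + 12*b^2 - 14*b + 24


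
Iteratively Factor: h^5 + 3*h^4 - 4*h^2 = (h - 1)*(h^4 + 4*h^3 + 4*h^2) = h*(h - 1)*(h^3 + 4*h^2 + 4*h) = h*(h - 1)*(h + 2)*(h^2 + 2*h) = h*(h - 1)*(h + 2)^2*(h)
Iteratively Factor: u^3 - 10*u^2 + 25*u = (u - 5)*(u^2 - 5*u) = (u - 5)^2*(u)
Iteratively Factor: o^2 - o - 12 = (o + 3)*(o - 4)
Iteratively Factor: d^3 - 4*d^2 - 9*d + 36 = (d - 4)*(d^2 - 9) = (d - 4)*(d - 3)*(d + 3)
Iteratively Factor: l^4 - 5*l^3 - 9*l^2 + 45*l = (l - 5)*(l^3 - 9*l) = l*(l - 5)*(l^2 - 9) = l*(l - 5)*(l - 3)*(l + 3)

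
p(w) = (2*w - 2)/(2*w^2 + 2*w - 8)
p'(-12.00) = -0.01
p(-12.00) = -0.10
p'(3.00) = -0.09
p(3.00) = 0.25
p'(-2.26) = -9.51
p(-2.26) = 2.83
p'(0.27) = -0.19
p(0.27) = 0.20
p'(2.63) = -0.15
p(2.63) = 0.29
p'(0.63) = -0.24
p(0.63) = 0.12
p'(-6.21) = -0.07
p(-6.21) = -0.25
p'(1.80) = -2.44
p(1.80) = 0.77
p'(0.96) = -0.45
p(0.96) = 0.02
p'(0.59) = -0.23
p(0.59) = 0.13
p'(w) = (-4*w - 2)*(2*w - 2)/(2*w^2 + 2*w - 8)^2 + 2/(2*w^2 + 2*w - 8)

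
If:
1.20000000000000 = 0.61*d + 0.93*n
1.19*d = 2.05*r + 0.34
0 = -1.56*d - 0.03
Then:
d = -0.02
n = 1.30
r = -0.18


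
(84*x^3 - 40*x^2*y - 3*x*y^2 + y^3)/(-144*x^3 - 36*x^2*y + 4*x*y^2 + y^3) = (-14*x^2 + 9*x*y - y^2)/(24*x^2 + 2*x*y - y^2)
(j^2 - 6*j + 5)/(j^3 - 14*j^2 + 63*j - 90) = (j - 1)/(j^2 - 9*j + 18)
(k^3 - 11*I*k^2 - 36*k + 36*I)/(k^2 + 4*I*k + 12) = (k^2 - 9*I*k - 18)/(k + 6*I)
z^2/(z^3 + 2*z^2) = 1/(z + 2)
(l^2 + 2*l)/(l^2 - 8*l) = (l + 2)/(l - 8)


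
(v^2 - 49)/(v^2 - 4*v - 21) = (v + 7)/(v + 3)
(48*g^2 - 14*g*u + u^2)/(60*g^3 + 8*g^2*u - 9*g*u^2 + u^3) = (-8*g + u)/(-10*g^2 - 3*g*u + u^2)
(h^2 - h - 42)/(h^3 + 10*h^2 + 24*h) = (h - 7)/(h*(h + 4))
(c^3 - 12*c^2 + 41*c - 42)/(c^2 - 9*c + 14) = c - 3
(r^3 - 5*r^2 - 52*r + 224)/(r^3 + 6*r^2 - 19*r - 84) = (r - 8)/(r + 3)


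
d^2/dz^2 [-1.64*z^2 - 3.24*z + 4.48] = -3.28000000000000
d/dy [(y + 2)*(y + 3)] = 2*y + 5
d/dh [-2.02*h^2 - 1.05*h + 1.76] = -4.04*h - 1.05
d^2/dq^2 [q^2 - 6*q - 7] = 2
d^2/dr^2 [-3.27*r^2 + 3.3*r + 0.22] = -6.54000000000000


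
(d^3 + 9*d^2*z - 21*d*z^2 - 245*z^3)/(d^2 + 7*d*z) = d + 2*z - 35*z^2/d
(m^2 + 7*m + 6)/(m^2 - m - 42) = (m + 1)/(m - 7)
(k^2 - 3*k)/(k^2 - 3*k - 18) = k*(3 - k)/(-k^2 + 3*k + 18)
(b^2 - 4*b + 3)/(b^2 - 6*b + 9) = (b - 1)/(b - 3)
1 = 1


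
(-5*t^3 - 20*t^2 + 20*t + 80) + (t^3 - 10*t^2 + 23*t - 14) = -4*t^3 - 30*t^2 + 43*t + 66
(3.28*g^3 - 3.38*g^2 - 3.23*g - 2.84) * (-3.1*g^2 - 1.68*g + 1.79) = -10.168*g^5 + 4.9676*g^4 + 21.5626*g^3 + 8.1802*g^2 - 1.0105*g - 5.0836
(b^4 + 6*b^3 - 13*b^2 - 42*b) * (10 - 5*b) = -5*b^5 - 20*b^4 + 125*b^3 + 80*b^2 - 420*b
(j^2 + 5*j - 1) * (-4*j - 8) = -4*j^3 - 28*j^2 - 36*j + 8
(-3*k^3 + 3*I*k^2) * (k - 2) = -3*k^4 + 6*k^3 + 3*I*k^3 - 6*I*k^2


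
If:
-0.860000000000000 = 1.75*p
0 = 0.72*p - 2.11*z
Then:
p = -0.49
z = -0.17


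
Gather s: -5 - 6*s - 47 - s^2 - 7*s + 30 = -s^2 - 13*s - 22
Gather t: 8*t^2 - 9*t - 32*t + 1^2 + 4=8*t^2 - 41*t + 5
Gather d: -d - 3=-d - 3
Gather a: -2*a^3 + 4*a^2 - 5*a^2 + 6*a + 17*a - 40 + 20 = -2*a^3 - a^2 + 23*a - 20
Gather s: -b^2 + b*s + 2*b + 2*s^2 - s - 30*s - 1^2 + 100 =-b^2 + 2*b + 2*s^2 + s*(b - 31) + 99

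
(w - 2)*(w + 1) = w^2 - w - 2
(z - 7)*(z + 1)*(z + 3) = z^3 - 3*z^2 - 25*z - 21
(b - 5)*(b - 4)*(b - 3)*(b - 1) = b^4 - 13*b^3 + 59*b^2 - 107*b + 60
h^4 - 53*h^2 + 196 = (h - 7)*(h - 2)*(h + 2)*(h + 7)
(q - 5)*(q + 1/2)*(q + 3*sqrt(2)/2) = q^3 - 9*q^2/2 + 3*sqrt(2)*q^2/2 - 27*sqrt(2)*q/4 - 5*q/2 - 15*sqrt(2)/4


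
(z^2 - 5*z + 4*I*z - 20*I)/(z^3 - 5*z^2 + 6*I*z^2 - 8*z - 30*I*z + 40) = 1/(z + 2*I)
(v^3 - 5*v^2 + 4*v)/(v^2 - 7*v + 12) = v*(v - 1)/(v - 3)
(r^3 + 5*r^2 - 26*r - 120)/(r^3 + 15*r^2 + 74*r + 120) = (r - 5)/(r + 5)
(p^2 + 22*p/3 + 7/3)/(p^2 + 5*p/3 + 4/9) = 3*(p + 7)/(3*p + 4)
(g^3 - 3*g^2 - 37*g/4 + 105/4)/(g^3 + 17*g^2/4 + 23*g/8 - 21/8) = 2*(4*g^2 - 24*g + 35)/(8*g^2 + 10*g - 7)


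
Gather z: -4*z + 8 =8 - 4*z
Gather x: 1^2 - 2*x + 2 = 3 - 2*x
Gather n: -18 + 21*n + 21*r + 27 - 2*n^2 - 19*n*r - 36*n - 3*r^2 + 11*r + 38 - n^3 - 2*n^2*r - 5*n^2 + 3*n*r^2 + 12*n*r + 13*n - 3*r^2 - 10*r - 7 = -n^3 + n^2*(-2*r - 7) + n*(3*r^2 - 7*r - 2) - 6*r^2 + 22*r + 40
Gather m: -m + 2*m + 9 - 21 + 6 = m - 6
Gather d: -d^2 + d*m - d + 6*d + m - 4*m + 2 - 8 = -d^2 + d*(m + 5) - 3*m - 6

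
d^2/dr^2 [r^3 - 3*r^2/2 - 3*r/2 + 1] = 6*r - 3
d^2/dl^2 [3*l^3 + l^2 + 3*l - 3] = 18*l + 2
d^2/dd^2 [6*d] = 0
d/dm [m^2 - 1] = 2*m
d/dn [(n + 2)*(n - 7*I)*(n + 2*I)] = 3*n^2 + n*(4 - 10*I) + 14 - 10*I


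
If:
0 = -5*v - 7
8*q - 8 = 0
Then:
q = 1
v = -7/5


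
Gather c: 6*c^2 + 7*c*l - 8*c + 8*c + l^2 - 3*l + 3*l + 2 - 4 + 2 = 6*c^2 + 7*c*l + l^2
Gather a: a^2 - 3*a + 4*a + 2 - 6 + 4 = a^2 + a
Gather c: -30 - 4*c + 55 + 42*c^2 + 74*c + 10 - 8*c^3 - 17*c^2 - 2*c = -8*c^3 + 25*c^2 + 68*c + 35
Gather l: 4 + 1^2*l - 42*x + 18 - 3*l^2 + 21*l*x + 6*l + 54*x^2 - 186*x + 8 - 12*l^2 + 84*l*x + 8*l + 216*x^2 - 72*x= -15*l^2 + l*(105*x + 15) + 270*x^2 - 300*x + 30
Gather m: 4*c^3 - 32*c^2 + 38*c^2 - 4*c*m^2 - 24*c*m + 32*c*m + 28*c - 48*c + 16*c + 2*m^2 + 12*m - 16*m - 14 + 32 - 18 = 4*c^3 + 6*c^2 - 4*c + m^2*(2 - 4*c) + m*(8*c - 4)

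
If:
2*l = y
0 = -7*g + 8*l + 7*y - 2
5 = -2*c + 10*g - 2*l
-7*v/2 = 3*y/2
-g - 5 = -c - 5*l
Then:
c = 869/232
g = 157/116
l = 121/232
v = -363/812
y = 121/116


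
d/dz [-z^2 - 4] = -2*z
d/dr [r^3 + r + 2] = 3*r^2 + 1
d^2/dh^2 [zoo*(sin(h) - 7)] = zoo*sin(h)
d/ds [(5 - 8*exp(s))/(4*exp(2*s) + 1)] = 8*((8*exp(s) - 5)*exp(s) - 4*exp(2*s) - 1)*exp(s)/(4*exp(2*s) + 1)^2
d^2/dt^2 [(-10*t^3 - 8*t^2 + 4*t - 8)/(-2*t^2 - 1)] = 4*(-18*t^3 + 24*t^2 + 27*t - 4)/(8*t^6 + 12*t^4 + 6*t^2 + 1)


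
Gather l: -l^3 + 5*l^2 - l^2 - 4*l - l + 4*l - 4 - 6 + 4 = -l^3 + 4*l^2 - l - 6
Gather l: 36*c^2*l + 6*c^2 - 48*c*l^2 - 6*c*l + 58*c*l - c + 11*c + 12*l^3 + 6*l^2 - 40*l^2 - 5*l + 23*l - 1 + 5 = 6*c^2 + 10*c + 12*l^3 + l^2*(-48*c - 34) + l*(36*c^2 + 52*c + 18) + 4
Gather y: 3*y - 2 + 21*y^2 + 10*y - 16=21*y^2 + 13*y - 18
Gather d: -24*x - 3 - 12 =-24*x - 15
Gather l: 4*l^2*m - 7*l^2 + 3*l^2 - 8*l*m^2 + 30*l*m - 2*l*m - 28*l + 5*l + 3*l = l^2*(4*m - 4) + l*(-8*m^2 + 28*m - 20)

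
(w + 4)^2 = w^2 + 8*w + 16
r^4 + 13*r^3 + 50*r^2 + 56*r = r*(r + 2)*(r + 4)*(r + 7)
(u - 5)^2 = u^2 - 10*u + 25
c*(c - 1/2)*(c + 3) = c^3 + 5*c^2/2 - 3*c/2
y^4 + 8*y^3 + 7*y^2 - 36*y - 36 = (y - 2)*(y + 1)*(y + 3)*(y + 6)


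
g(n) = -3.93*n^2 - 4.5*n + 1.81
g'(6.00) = -51.66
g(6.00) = -166.67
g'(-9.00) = 66.24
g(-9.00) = -276.02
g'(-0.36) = -1.67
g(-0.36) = 2.92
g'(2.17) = -21.56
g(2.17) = -26.46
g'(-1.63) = 8.31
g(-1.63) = -1.30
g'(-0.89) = 2.50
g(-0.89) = 2.70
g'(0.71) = -10.08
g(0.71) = -3.37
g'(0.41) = -7.72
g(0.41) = -0.70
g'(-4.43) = 30.32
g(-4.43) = -55.38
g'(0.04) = -4.81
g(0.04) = 1.62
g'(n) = -7.86*n - 4.5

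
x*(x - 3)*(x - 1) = x^3 - 4*x^2 + 3*x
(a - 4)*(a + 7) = a^2 + 3*a - 28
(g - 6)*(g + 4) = g^2 - 2*g - 24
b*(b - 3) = b^2 - 3*b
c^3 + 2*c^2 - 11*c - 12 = (c - 3)*(c + 1)*(c + 4)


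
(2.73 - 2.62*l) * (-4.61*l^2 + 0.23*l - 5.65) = 12.0782*l^3 - 13.1879*l^2 + 15.4309*l - 15.4245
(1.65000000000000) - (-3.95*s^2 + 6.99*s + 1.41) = 3.95*s^2 - 6.99*s + 0.24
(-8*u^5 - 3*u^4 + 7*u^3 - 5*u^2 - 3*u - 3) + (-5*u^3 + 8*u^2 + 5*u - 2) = -8*u^5 - 3*u^4 + 2*u^3 + 3*u^2 + 2*u - 5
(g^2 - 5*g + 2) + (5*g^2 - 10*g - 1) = 6*g^2 - 15*g + 1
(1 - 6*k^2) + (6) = 7 - 6*k^2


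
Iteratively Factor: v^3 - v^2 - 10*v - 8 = (v - 4)*(v^2 + 3*v + 2) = (v - 4)*(v + 1)*(v + 2)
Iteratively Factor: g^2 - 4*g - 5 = (g - 5)*(g + 1)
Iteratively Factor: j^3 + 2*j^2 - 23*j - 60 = (j + 3)*(j^2 - j - 20) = (j + 3)*(j + 4)*(j - 5)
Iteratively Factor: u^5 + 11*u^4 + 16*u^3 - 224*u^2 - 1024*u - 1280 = (u - 5)*(u^4 + 16*u^3 + 96*u^2 + 256*u + 256) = (u - 5)*(u + 4)*(u^3 + 12*u^2 + 48*u + 64) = (u - 5)*(u + 4)^2*(u^2 + 8*u + 16) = (u - 5)*(u + 4)^3*(u + 4)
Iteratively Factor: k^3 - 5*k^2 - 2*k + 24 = (k - 4)*(k^2 - k - 6) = (k - 4)*(k - 3)*(k + 2)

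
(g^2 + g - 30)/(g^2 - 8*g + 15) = (g + 6)/(g - 3)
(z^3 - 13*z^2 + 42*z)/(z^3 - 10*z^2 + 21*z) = (z - 6)/(z - 3)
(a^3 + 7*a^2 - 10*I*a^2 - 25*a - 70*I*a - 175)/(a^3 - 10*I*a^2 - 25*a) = (a + 7)/a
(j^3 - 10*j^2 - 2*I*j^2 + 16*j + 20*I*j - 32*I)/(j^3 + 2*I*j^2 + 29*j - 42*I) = (j^2 - 10*j + 16)/(j^2 + 4*I*j + 21)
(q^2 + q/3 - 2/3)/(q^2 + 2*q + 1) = (q - 2/3)/(q + 1)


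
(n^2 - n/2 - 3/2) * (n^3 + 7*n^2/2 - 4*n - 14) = n^5 + 3*n^4 - 29*n^3/4 - 69*n^2/4 + 13*n + 21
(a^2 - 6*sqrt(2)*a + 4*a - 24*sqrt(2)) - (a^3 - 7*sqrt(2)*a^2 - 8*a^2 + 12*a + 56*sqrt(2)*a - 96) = -a^3 + 9*a^2 + 7*sqrt(2)*a^2 - 62*sqrt(2)*a - 8*a - 24*sqrt(2) + 96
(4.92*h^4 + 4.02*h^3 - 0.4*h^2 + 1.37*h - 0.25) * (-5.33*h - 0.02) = -26.2236*h^5 - 21.525*h^4 + 2.0516*h^3 - 7.2941*h^2 + 1.3051*h + 0.005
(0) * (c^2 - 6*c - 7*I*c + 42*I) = 0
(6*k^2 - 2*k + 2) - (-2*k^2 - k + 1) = 8*k^2 - k + 1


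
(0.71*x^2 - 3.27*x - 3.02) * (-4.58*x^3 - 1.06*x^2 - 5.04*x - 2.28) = -3.2518*x^5 + 14.224*x^4 + 13.7194*x^3 + 18.0632*x^2 + 22.6764*x + 6.8856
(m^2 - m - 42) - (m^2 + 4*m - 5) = -5*m - 37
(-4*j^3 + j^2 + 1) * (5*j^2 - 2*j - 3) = -20*j^5 + 13*j^4 + 10*j^3 + 2*j^2 - 2*j - 3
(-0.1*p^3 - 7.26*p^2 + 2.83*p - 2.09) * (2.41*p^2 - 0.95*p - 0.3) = -0.241*p^5 - 17.4016*p^4 + 13.7473*p^3 - 5.5474*p^2 + 1.1365*p + 0.627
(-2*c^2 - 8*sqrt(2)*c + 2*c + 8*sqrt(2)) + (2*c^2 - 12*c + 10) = -8*sqrt(2)*c - 10*c + 10 + 8*sqrt(2)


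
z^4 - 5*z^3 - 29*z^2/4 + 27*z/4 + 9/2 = (z - 6)*(z - 1)*(z + 1/2)*(z + 3/2)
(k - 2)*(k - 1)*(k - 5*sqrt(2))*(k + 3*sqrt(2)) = k^4 - 3*k^3 - 2*sqrt(2)*k^3 - 28*k^2 + 6*sqrt(2)*k^2 - 4*sqrt(2)*k + 90*k - 60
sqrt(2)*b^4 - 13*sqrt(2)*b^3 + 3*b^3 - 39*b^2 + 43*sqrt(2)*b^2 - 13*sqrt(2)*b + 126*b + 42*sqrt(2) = (b - 7)*(b - 6)*(b + sqrt(2))*(sqrt(2)*b + 1)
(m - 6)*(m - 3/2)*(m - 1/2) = m^3 - 8*m^2 + 51*m/4 - 9/2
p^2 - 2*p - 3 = (p - 3)*(p + 1)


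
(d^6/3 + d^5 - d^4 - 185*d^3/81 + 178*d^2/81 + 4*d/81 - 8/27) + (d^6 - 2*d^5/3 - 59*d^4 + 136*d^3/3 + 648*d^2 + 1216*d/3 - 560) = 4*d^6/3 + d^5/3 - 60*d^4 + 3487*d^3/81 + 52666*d^2/81 + 32836*d/81 - 15128/27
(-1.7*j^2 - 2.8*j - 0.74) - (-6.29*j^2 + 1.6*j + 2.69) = 4.59*j^2 - 4.4*j - 3.43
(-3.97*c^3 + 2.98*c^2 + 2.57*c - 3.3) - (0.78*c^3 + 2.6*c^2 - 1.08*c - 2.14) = -4.75*c^3 + 0.38*c^2 + 3.65*c - 1.16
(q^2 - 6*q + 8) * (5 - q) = -q^3 + 11*q^2 - 38*q + 40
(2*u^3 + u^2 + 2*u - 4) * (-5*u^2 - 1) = -10*u^5 - 5*u^4 - 12*u^3 + 19*u^2 - 2*u + 4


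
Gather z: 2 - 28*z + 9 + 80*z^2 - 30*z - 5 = 80*z^2 - 58*z + 6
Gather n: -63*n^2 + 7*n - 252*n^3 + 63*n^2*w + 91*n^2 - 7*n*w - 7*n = -252*n^3 + n^2*(63*w + 28) - 7*n*w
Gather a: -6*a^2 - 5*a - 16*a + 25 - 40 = -6*a^2 - 21*a - 15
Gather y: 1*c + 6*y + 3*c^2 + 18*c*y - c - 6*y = 3*c^2 + 18*c*y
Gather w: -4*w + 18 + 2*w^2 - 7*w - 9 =2*w^2 - 11*w + 9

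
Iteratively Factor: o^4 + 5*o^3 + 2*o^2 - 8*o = (o + 4)*(o^3 + o^2 - 2*o) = (o + 2)*(o + 4)*(o^2 - o) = o*(o + 2)*(o + 4)*(o - 1)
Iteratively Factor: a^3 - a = (a - 1)*(a^2 + a) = (a - 1)*(a + 1)*(a)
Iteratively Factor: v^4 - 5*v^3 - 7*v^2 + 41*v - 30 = (v - 5)*(v^3 - 7*v + 6) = (v - 5)*(v - 2)*(v^2 + 2*v - 3) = (v - 5)*(v - 2)*(v + 3)*(v - 1)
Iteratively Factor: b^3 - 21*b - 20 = (b + 1)*(b^2 - b - 20) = (b + 1)*(b + 4)*(b - 5)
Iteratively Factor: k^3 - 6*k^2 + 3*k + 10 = (k - 5)*(k^2 - k - 2) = (k - 5)*(k + 1)*(k - 2)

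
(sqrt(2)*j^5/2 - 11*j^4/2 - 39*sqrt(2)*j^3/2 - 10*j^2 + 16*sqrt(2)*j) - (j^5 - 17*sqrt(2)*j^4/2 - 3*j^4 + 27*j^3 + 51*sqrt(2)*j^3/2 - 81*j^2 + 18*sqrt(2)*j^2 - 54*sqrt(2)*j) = -j^5 + sqrt(2)*j^5/2 - 5*j^4/2 + 17*sqrt(2)*j^4/2 - 45*sqrt(2)*j^3 - 27*j^3 - 18*sqrt(2)*j^2 + 71*j^2 + 70*sqrt(2)*j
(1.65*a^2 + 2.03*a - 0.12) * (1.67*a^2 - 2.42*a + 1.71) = 2.7555*a^4 - 0.6029*a^3 - 2.2915*a^2 + 3.7617*a - 0.2052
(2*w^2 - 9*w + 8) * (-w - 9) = -2*w^3 - 9*w^2 + 73*w - 72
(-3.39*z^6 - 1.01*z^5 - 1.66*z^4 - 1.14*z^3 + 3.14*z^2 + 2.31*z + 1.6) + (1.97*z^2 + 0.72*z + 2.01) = -3.39*z^6 - 1.01*z^5 - 1.66*z^4 - 1.14*z^3 + 5.11*z^2 + 3.03*z + 3.61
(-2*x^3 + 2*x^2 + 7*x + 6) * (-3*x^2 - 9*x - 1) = 6*x^5 + 12*x^4 - 37*x^3 - 83*x^2 - 61*x - 6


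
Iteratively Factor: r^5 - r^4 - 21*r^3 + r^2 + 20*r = (r + 1)*(r^4 - 2*r^3 - 19*r^2 + 20*r) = (r - 5)*(r + 1)*(r^3 + 3*r^2 - 4*r) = r*(r - 5)*(r + 1)*(r^2 + 3*r - 4) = r*(r - 5)*(r + 1)*(r + 4)*(r - 1)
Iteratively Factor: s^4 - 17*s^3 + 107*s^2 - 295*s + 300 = (s - 3)*(s^3 - 14*s^2 + 65*s - 100) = (s - 4)*(s - 3)*(s^2 - 10*s + 25) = (s - 5)*(s - 4)*(s - 3)*(s - 5)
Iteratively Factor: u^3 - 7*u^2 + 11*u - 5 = (u - 1)*(u^2 - 6*u + 5) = (u - 1)^2*(u - 5)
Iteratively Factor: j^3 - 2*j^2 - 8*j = (j + 2)*(j^2 - 4*j) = (j - 4)*(j + 2)*(j)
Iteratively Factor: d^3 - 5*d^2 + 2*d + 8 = (d - 2)*(d^2 - 3*d - 4) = (d - 2)*(d + 1)*(d - 4)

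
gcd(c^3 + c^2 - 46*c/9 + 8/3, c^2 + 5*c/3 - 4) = c^2 + 5*c/3 - 4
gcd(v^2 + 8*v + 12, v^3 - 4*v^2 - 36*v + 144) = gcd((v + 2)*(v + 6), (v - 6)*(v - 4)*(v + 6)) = v + 6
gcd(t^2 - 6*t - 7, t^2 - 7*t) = t - 7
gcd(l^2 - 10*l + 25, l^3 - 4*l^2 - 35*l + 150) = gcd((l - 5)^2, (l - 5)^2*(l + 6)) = l^2 - 10*l + 25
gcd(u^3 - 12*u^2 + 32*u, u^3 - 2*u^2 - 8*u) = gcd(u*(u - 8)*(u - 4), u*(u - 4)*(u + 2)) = u^2 - 4*u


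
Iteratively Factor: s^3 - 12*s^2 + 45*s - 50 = (s - 5)*(s^2 - 7*s + 10) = (s - 5)^2*(s - 2)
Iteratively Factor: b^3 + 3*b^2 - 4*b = (b - 1)*(b^2 + 4*b) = b*(b - 1)*(b + 4)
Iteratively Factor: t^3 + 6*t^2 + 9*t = (t + 3)*(t^2 + 3*t) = (t + 3)^2*(t)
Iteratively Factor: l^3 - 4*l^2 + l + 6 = (l - 2)*(l^2 - 2*l - 3) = (l - 2)*(l + 1)*(l - 3)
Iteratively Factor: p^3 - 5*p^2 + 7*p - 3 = (p - 1)*(p^2 - 4*p + 3) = (p - 3)*(p - 1)*(p - 1)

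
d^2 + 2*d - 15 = (d - 3)*(d + 5)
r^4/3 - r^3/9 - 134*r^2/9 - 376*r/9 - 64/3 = (r/3 + 1)*(r - 8)*(r + 2/3)*(r + 4)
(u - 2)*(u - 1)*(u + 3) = u^3 - 7*u + 6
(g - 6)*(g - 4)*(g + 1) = g^3 - 9*g^2 + 14*g + 24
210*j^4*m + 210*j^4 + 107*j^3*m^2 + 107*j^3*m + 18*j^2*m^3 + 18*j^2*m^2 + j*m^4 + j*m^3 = (5*j + m)*(6*j + m)*(7*j + m)*(j*m + j)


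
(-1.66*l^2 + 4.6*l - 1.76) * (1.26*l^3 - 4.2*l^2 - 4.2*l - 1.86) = -2.0916*l^5 + 12.768*l^4 - 14.5656*l^3 - 8.8404*l^2 - 1.164*l + 3.2736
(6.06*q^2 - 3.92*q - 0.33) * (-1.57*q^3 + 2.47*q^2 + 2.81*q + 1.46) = -9.5142*q^5 + 21.1226*q^4 + 7.8643*q^3 - 2.9827*q^2 - 6.6505*q - 0.4818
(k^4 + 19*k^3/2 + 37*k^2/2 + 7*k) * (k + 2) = k^5 + 23*k^4/2 + 75*k^3/2 + 44*k^2 + 14*k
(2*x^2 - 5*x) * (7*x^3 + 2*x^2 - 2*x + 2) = 14*x^5 - 31*x^4 - 14*x^3 + 14*x^2 - 10*x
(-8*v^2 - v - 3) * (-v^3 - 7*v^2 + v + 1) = 8*v^5 + 57*v^4 + 2*v^3 + 12*v^2 - 4*v - 3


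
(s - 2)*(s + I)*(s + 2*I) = s^3 - 2*s^2 + 3*I*s^2 - 2*s - 6*I*s + 4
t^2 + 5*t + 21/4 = (t + 3/2)*(t + 7/2)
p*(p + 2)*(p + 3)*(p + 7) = p^4 + 12*p^3 + 41*p^2 + 42*p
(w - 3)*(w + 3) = w^2 - 9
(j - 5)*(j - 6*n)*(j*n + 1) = j^3*n - 6*j^2*n^2 - 5*j^2*n + j^2 + 30*j*n^2 - 6*j*n - 5*j + 30*n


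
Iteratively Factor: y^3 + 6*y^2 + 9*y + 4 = (y + 1)*(y^2 + 5*y + 4) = (y + 1)*(y + 4)*(y + 1)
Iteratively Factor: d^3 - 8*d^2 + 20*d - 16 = (d - 2)*(d^2 - 6*d + 8) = (d - 2)^2*(d - 4)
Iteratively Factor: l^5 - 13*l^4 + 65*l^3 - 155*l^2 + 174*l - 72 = (l - 4)*(l^4 - 9*l^3 + 29*l^2 - 39*l + 18) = (l - 4)*(l - 2)*(l^3 - 7*l^2 + 15*l - 9) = (l - 4)*(l - 2)*(l - 1)*(l^2 - 6*l + 9) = (l - 4)*(l - 3)*(l - 2)*(l - 1)*(l - 3)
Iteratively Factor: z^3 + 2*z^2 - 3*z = (z + 3)*(z^2 - z) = z*(z + 3)*(z - 1)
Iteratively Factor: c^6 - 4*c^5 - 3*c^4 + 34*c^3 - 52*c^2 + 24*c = (c - 2)*(c^5 - 2*c^4 - 7*c^3 + 20*c^2 - 12*c) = (c - 2)*(c - 1)*(c^4 - c^3 - 8*c^2 + 12*c) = (c - 2)^2*(c - 1)*(c^3 + c^2 - 6*c) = (c - 2)^3*(c - 1)*(c^2 + 3*c) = c*(c - 2)^3*(c - 1)*(c + 3)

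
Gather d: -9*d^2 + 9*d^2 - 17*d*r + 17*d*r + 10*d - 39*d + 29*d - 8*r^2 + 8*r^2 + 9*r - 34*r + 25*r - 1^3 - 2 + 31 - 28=0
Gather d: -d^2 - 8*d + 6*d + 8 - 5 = -d^2 - 2*d + 3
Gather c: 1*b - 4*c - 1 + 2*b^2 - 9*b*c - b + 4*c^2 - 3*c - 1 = 2*b^2 + 4*c^2 + c*(-9*b - 7) - 2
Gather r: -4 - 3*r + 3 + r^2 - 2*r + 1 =r^2 - 5*r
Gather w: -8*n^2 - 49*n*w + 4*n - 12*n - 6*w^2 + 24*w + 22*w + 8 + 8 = -8*n^2 - 8*n - 6*w^2 + w*(46 - 49*n) + 16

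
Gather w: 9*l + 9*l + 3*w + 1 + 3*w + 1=18*l + 6*w + 2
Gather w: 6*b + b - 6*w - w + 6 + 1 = 7*b - 7*w + 7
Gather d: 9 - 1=8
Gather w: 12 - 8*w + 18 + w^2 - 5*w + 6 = w^2 - 13*w + 36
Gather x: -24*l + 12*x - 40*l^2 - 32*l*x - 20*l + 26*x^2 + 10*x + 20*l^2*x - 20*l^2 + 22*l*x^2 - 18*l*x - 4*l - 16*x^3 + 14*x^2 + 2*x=-60*l^2 - 48*l - 16*x^3 + x^2*(22*l + 40) + x*(20*l^2 - 50*l + 24)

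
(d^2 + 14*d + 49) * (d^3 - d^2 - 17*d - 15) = d^5 + 13*d^4 + 18*d^3 - 302*d^2 - 1043*d - 735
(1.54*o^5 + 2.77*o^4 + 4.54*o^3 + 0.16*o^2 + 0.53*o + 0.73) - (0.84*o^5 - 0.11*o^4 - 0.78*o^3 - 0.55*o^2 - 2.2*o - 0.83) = 0.7*o^5 + 2.88*o^4 + 5.32*o^3 + 0.71*o^2 + 2.73*o + 1.56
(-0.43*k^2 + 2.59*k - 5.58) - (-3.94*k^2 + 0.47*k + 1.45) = 3.51*k^2 + 2.12*k - 7.03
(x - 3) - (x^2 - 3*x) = -x^2 + 4*x - 3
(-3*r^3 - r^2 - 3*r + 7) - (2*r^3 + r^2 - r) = -5*r^3 - 2*r^2 - 2*r + 7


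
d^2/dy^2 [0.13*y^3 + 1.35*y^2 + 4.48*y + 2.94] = 0.78*y + 2.7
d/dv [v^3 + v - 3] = 3*v^2 + 1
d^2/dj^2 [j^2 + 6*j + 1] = 2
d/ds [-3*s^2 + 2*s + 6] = 2 - 6*s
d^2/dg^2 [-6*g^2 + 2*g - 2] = -12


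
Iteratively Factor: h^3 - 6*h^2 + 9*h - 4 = (h - 1)*(h^2 - 5*h + 4) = (h - 1)^2*(h - 4)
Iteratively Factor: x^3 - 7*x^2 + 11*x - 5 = (x - 5)*(x^2 - 2*x + 1) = (x - 5)*(x - 1)*(x - 1)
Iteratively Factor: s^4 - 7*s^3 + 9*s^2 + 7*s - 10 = (s - 5)*(s^3 - 2*s^2 - s + 2) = (s - 5)*(s - 1)*(s^2 - s - 2) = (s - 5)*(s - 1)*(s + 1)*(s - 2)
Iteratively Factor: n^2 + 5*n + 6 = (n + 2)*(n + 3)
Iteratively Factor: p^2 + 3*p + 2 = (p + 2)*(p + 1)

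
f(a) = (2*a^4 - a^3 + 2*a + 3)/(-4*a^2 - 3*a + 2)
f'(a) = (8*a + 3)*(2*a^4 - a^3 + 2*a + 3)/(-4*a^2 - 3*a + 2)^2 + (8*a^3 - 3*a^2 + 2)/(-4*a^2 - 3*a + 2)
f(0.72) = -2.06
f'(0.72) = 6.55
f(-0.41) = 0.90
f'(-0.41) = 0.27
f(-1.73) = -4.73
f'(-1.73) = -0.61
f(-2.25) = -5.32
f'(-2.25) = 2.14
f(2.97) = -3.28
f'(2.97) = -2.31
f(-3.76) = -10.36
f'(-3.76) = 4.28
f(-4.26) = -12.64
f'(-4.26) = 4.81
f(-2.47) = -5.84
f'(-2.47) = 2.60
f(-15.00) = -122.62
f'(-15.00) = 15.62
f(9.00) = -35.57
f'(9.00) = -8.38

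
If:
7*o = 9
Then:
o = 9/7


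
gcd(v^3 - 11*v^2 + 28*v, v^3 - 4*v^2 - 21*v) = v^2 - 7*v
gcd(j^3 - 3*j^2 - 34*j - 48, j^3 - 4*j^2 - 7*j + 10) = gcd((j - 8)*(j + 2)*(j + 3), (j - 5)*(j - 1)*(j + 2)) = j + 2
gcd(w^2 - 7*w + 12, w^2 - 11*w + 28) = w - 4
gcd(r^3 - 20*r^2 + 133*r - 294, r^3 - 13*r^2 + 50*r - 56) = r - 7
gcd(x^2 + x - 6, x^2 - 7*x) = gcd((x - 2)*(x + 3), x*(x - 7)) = 1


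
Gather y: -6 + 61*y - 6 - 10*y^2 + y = -10*y^2 + 62*y - 12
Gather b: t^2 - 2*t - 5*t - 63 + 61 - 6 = t^2 - 7*t - 8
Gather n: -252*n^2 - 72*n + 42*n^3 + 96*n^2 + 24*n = 42*n^3 - 156*n^2 - 48*n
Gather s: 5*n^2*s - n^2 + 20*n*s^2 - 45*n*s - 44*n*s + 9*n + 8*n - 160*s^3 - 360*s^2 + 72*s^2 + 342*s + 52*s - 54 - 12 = -n^2 + 17*n - 160*s^3 + s^2*(20*n - 288) + s*(5*n^2 - 89*n + 394) - 66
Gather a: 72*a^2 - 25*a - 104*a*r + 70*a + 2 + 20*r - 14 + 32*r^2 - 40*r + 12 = 72*a^2 + a*(45 - 104*r) + 32*r^2 - 20*r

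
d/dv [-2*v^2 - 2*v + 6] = -4*v - 2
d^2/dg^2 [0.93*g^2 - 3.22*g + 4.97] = 1.86000000000000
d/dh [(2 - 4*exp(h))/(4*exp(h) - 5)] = 12*exp(h)/(4*exp(h) - 5)^2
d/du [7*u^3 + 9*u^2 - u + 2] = 21*u^2 + 18*u - 1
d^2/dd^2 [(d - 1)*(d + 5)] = 2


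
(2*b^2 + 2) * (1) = 2*b^2 + 2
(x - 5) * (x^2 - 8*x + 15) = x^3 - 13*x^2 + 55*x - 75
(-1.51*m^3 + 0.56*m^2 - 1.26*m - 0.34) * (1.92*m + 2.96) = -2.8992*m^4 - 3.3944*m^3 - 0.7616*m^2 - 4.3824*m - 1.0064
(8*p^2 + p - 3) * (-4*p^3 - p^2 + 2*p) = -32*p^5 - 12*p^4 + 27*p^3 + 5*p^2 - 6*p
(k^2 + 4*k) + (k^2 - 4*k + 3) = 2*k^2 + 3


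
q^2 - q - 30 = (q - 6)*(q + 5)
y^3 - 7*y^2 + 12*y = y*(y - 4)*(y - 3)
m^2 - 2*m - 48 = (m - 8)*(m + 6)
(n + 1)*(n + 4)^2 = n^3 + 9*n^2 + 24*n + 16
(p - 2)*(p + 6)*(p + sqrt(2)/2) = p^3 + sqrt(2)*p^2/2 + 4*p^2 - 12*p + 2*sqrt(2)*p - 6*sqrt(2)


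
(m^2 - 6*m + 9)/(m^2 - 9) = (m - 3)/(m + 3)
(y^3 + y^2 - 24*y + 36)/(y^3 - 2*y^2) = 1 + 3/y - 18/y^2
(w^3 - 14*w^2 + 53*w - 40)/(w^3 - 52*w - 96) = (w^2 - 6*w + 5)/(w^2 + 8*w + 12)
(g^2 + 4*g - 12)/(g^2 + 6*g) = (g - 2)/g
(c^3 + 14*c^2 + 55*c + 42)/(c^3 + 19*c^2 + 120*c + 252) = (c + 1)/(c + 6)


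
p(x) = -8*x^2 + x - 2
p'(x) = 1 - 16*x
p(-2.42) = -51.27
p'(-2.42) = 39.72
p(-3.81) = -121.94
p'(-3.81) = 61.96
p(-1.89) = -32.47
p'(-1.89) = 31.24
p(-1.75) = -28.25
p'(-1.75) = 29.00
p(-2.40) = -50.48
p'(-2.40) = 39.40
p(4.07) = -130.45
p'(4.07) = -64.12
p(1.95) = -30.47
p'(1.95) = -30.20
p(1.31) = -14.42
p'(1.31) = -19.96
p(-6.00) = -296.00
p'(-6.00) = 97.00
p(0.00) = -2.00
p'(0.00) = 1.00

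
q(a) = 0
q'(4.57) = 0.00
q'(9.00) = 0.00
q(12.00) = 0.00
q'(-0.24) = 0.00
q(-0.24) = 0.00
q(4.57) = 0.00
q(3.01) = 0.00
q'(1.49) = 0.00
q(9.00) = 0.00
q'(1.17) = 0.00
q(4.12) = 0.00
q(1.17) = 0.00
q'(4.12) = 0.00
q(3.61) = 0.00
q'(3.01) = 0.00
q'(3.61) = 0.00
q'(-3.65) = 0.00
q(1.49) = 0.00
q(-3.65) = 0.00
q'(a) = 0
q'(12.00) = 0.00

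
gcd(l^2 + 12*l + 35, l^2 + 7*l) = l + 7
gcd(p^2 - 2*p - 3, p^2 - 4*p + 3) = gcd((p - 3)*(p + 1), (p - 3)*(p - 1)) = p - 3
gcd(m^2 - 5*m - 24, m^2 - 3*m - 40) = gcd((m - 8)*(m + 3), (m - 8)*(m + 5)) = m - 8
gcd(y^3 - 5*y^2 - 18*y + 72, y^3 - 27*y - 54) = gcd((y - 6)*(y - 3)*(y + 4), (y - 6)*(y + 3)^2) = y - 6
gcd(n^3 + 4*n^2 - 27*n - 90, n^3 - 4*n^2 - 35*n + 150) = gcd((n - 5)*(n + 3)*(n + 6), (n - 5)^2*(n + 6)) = n^2 + n - 30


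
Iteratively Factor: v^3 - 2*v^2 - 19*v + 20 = (v - 5)*(v^2 + 3*v - 4) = (v - 5)*(v - 1)*(v + 4)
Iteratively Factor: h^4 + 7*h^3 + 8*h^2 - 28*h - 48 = (h + 3)*(h^3 + 4*h^2 - 4*h - 16) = (h + 2)*(h + 3)*(h^2 + 2*h - 8) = (h - 2)*(h + 2)*(h + 3)*(h + 4)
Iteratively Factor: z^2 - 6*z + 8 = (z - 2)*(z - 4)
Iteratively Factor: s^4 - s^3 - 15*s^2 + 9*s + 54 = (s + 3)*(s^3 - 4*s^2 - 3*s + 18) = (s - 3)*(s + 3)*(s^2 - s - 6) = (s - 3)^2*(s + 3)*(s + 2)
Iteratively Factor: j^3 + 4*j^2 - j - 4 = (j + 1)*(j^2 + 3*j - 4) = (j - 1)*(j + 1)*(j + 4)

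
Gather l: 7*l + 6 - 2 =7*l + 4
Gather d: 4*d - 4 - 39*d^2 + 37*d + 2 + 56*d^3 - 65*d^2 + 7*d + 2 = 56*d^3 - 104*d^2 + 48*d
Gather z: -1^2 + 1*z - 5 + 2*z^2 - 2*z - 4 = 2*z^2 - z - 10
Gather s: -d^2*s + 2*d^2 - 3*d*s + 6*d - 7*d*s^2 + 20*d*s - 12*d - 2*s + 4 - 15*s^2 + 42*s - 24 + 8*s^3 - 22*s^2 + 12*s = 2*d^2 - 6*d + 8*s^3 + s^2*(-7*d - 37) + s*(-d^2 + 17*d + 52) - 20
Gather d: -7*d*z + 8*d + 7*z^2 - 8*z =d*(8 - 7*z) + 7*z^2 - 8*z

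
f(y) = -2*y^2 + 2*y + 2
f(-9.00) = -178.00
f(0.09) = 2.16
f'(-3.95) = 17.80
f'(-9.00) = 38.00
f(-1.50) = -5.50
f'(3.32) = -11.28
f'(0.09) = 1.64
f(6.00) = -58.00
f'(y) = 2 - 4*y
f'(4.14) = -14.56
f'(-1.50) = 8.00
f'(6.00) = -22.00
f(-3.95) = -37.10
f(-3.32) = -26.68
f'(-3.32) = 15.28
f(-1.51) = -5.58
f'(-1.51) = 8.04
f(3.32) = -13.40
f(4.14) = -24.00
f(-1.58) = -6.15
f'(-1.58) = 8.32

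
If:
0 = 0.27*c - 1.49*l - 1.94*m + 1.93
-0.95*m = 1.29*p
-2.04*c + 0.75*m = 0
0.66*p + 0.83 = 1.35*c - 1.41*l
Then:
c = 0.36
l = 0.09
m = 0.98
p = -0.72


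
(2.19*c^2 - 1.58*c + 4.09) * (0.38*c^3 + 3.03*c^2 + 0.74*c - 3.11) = 0.8322*c^5 + 6.0353*c^4 - 1.6126*c^3 + 4.4126*c^2 + 7.9404*c - 12.7199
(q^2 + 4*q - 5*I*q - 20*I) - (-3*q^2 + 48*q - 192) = 4*q^2 - 44*q - 5*I*q + 192 - 20*I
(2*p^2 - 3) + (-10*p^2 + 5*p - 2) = -8*p^2 + 5*p - 5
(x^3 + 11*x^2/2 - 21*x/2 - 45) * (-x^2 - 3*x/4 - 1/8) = -x^5 - 25*x^4/4 + 25*x^3/4 + 835*x^2/16 + 561*x/16 + 45/8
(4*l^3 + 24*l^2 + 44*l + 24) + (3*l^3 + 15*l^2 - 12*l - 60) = 7*l^3 + 39*l^2 + 32*l - 36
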